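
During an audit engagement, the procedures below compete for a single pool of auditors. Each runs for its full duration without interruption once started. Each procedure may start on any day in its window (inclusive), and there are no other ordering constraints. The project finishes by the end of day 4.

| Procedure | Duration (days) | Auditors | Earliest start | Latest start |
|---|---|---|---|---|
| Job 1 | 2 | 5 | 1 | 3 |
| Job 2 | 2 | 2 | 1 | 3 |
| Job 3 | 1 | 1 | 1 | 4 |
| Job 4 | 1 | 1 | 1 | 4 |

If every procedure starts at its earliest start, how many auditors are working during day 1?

At early start, day 1 has: Job 1, Job 2, Job 3, Job 4.
Demand: 5 + 2 + 1 + 1 = 9.

9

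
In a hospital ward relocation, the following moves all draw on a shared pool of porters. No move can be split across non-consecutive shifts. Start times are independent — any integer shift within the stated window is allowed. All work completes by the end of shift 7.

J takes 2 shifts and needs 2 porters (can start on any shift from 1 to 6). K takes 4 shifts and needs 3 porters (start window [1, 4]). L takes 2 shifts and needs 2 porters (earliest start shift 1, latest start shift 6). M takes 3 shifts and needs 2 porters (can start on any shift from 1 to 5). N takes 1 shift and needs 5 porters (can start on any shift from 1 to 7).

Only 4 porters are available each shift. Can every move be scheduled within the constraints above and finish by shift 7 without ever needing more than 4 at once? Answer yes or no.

Total porter-shifts = 31; over 7 shifts the average is 31/7 > 4, so some shift must exceed 4.

no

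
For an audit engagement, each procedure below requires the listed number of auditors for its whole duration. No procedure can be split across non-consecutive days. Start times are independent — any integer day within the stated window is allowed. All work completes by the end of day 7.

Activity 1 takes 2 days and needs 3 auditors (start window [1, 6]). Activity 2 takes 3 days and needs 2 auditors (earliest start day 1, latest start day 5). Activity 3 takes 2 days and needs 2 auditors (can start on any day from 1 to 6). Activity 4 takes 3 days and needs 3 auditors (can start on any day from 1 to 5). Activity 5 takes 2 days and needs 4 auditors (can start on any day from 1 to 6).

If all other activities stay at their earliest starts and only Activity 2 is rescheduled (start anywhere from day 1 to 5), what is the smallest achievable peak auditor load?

Activity 2@1: d1:14  d2:14  d3:5  d4:0  d5:0  d6:0  d7:0 → peak 14
Activity 2@2: d1:12  d2:14  d3:5  d4:2  d5:0  d6:0  d7:0 → peak 14
Activity 2@3: d1:12  d2:12  d3:5  d4:2  d5:2  d6:0  d7:0 → peak 12
Activity 2@4: d1:12  d2:12  d3:3  d4:2  d5:2  d6:2  d7:0 → peak 12
Activity 2@5: d1:12  d2:12  d3:3  d4:0  d5:2  d6:2  d7:2 → peak 12
Best is Activity 2@3, peak 12.

12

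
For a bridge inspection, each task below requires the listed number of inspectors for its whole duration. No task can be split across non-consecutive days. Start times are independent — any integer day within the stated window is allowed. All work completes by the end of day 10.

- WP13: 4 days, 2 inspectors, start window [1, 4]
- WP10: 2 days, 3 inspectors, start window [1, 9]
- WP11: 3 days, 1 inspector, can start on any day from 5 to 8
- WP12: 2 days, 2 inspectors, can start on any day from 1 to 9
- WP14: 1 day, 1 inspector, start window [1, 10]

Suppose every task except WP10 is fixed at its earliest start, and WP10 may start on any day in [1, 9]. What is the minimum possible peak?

WP10@1: d1:8  d2:7  d3:2  d4:2  d5:1  d6:1  d7:1  d8:0  d9:0  d10:0 → peak 8
WP10@2: d1:5  d2:7  d3:5  d4:2  d5:1  d6:1  d7:1  d8:0  d9:0  d10:0 → peak 7
WP10@3: d1:5  d2:4  d3:5  d4:5  d5:1  d6:1  d7:1  d8:0  d9:0  d10:0 → peak 5
WP10@4: d1:5  d2:4  d3:2  d4:5  d5:4  d6:1  d7:1  d8:0  d9:0  d10:0 → peak 5
WP10@5: d1:5  d2:4  d3:2  d4:2  d5:4  d6:4  d7:1  d8:0  d9:0  d10:0 → peak 5
WP10@6: d1:5  d2:4  d3:2  d4:2  d5:1  d6:4  d7:4  d8:0  d9:0  d10:0 → peak 5
WP10@7: d1:5  d2:4  d3:2  d4:2  d5:1  d6:1  d7:4  d8:3  d9:0  d10:0 → peak 5
WP10@8: d1:5  d2:4  d3:2  d4:2  d5:1  d6:1  d7:1  d8:3  d9:3  d10:0 → peak 5
WP10@9: d1:5  d2:4  d3:2  d4:2  d5:1  d6:1  d7:1  d8:0  d9:3  d10:3 → peak 5
Best is WP10@3, peak 5.

5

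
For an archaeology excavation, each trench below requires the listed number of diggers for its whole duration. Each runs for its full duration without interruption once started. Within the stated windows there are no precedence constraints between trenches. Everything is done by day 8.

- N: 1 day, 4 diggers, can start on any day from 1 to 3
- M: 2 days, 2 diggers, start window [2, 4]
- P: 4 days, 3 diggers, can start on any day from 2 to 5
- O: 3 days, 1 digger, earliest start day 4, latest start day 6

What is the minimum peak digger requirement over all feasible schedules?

4

Early-start (N@1, M@2, P@2, O@4) gives peak 5: d1:4  d2:5  d3:5  d4:4  d5:4  d6:1  d7:0  d8:0.
Shift P→4.
Schedule N@1, M@2, P@4, O@4: d1:4  d2:2  d3:2  d4:4  d5:4  d6:4  d7:3  d8:0 — peak 4.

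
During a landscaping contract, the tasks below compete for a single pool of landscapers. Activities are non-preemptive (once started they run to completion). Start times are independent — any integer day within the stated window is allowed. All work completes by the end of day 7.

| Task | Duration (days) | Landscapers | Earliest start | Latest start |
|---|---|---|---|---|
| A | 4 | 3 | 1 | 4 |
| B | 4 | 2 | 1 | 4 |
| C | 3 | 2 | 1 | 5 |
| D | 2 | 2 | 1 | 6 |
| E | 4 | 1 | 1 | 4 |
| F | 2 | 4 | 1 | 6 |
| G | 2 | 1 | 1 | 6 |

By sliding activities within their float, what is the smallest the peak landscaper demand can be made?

Early-start (A@1, B@1, C@1, D@1, E@1, F@1, G@1) gives peak 15: d1:15  d2:15  d3:8  d4:6  d5:0  d6:0  d7:0.
Shift D→5, E→4, F→6, G→4.
Schedule A@1, B@1, C@1, D@5, E@4, F@6, G@4: d1:7  d2:7  d3:7  d4:7  d5:4  d6:7  d7:5 — peak 7.
Total landscaper-days = 44 over 7 days ⇒ peak ≥ ⌈44/7⌉ = 7, so 7 is optimal.

7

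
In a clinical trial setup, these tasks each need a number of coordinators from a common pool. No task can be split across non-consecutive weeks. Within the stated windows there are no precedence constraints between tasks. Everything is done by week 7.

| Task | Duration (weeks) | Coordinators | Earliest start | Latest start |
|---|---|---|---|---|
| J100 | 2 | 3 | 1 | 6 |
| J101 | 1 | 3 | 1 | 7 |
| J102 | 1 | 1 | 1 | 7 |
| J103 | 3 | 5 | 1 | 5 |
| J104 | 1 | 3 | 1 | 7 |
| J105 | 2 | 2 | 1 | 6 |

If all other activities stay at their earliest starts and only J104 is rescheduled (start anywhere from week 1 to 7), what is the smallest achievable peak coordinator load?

J104@1: w1:17  w2:10  w3:5  w4:0  w5:0  w6:0  w7:0 → peak 17
J104@2: w1:14  w2:13  w3:5  w4:0  w5:0  w6:0  w7:0 → peak 14
J104@3: w1:14  w2:10  w3:8  w4:0  w5:0  w6:0  w7:0 → peak 14
J104@4: w1:14  w2:10  w3:5  w4:3  w5:0  w6:0  w7:0 → peak 14
J104@5: w1:14  w2:10  w3:5  w4:0  w5:3  w6:0  w7:0 → peak 14
J104@6: w1:14  w2:10  w3:5  w4:0  w5:0  w6:3  w7:0 → peak 14
J104@7: w1:14  w2:10  w3:5  w4:0  w5:0  w6:0  w7:3 → peak 14
Best is J104@2, peak 14.

14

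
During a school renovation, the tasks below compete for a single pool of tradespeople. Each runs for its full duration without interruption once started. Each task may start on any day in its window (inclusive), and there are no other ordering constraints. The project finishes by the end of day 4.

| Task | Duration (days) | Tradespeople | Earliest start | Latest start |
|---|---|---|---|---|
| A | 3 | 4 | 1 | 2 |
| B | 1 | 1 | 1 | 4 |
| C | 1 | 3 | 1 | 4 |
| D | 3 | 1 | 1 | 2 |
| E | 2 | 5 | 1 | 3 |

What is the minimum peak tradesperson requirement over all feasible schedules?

Early-start (A@1, B@1, C@1, D@1, E@1) gives peak 14: d1:14  d2:10  d3:5  d4:0.
Shift E→2.
Schedule A@1, B@1, C@1, D@1, E@2: d1:9  d2:10  d3:10  d4:0 — peak 10.

10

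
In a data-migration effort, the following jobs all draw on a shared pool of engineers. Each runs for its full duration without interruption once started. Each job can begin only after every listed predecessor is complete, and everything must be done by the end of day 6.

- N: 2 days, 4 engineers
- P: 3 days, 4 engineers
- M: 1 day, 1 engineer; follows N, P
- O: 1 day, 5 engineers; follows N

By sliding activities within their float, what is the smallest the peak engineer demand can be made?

6

Early-start (N@1, P@1, M@4, O@3) gives peak 9: d1:8  d2:8  d3:9  d4:1  d5:0  d6:0.
Shift P→3, M→6, O→6.
Schedule N@1, P@3, M@6, O@6: d1:4  d2:4  d3:4  d4:4  d5:4  d6:6 — peak 6.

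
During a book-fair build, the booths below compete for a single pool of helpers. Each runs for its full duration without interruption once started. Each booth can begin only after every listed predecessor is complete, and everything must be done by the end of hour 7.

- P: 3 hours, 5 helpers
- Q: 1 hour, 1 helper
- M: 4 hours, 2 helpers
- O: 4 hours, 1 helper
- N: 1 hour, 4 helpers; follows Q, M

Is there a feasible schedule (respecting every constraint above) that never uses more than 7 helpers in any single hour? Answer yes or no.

Schedule P@1, Q@1, M@2, O@4, N@6: h1:6  h2:7  h3:7  h4:3  h5:3  h6:5  h7:1 — peak 7 ≤ 7.

yes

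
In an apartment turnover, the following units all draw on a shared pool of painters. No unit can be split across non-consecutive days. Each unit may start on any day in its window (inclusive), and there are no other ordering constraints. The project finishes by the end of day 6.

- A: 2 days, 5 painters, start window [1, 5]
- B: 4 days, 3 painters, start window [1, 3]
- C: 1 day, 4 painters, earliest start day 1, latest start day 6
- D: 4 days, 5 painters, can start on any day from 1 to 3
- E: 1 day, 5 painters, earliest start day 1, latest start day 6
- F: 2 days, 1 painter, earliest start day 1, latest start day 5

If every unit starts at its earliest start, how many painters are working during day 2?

At early start, day 2 has: A, B, D, F.
Demand: 5 + 3 + 5 + 1 = 14.

14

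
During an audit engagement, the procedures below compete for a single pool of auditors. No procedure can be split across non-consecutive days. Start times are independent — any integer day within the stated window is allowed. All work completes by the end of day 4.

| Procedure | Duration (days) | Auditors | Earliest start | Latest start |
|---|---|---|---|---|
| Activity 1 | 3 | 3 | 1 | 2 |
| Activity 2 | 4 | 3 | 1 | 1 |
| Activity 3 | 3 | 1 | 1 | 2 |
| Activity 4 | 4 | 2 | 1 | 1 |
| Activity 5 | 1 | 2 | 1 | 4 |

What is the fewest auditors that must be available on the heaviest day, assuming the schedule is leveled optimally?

9

Early-start (Activity 1@1, Activity 2@1, Activity 3@1, Activity 4@1, Activity 5@1) gives peak 11: d1:11  d2:9  d3:9  d4:5.
Shift Activity 5→4.
Schedule Activity 1@1, Activity 2@1, Activity 3@1, Activity 4@1, Activity 5@4: d1:9  d2:9  d3:9  d4:7 — peak 9.
Total auditor-days = 34 over 4 days ⇒ peak ≥ ⌈34/4⌉ = 9, so 9 is optimal.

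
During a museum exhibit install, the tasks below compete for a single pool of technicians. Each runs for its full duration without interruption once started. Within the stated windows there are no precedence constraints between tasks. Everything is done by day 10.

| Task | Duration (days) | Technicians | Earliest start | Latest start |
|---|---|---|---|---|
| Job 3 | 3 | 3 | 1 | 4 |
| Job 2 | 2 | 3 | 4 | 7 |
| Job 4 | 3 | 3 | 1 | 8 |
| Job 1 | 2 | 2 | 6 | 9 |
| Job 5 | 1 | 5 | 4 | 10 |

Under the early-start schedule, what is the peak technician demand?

8

Early-start schedule: Job 3@1, Job 2@4, Job 4@1, Job 1@6, Job 5@4.
Load per day: day 1: 6, day 2: 6, day 3: 6, day 4: 8, day 5: 3, day 6: 2, day 7: 2, day 8: 0, day 9: 0, day 10: 0.
Peak is 8.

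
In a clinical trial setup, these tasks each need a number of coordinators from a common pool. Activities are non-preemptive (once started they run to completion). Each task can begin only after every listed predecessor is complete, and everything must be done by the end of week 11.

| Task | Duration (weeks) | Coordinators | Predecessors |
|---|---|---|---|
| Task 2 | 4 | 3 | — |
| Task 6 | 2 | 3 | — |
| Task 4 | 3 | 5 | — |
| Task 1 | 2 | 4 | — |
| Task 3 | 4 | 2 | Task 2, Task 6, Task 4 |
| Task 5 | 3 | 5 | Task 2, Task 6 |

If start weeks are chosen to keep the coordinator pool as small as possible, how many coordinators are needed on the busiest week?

Early-start (Task 2@1, Task 6@1, Task 4@1, Task 1@1, Task 3@5, Task 5@5) gives peak 15: w1:15  w2:15  w3:8  w4:3  w5:7  w6:7  w7:7  w8:2  w9:0  w10:0  w11:0.
Shift Task 4→5, Task 1→3, Task 3→8, Task 5→8.
Schedule Task 2@1, Task 6@1, Task 4@5, Task 1@3, Task 3@8, Task 5@8: w1:6  w2:6  w3:7  w4:7  w5:5  w6:5  w7:5  w8:7  w9:7  w10:7  w11:2 — peak 7.

7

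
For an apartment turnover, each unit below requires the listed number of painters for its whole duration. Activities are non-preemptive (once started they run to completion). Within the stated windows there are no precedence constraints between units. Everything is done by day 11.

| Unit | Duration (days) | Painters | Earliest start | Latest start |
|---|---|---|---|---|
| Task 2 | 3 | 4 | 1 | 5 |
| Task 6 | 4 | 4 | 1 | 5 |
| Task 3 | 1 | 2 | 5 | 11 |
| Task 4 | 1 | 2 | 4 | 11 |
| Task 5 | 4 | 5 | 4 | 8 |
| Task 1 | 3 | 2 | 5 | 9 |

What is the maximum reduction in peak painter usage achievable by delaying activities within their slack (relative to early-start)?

4

Early-start peak: d1:8  d2:8  d3:8  d4:11  d5:9  d6:7  d7:7  d8:0  d9:0  d10:0  d11:0 ⇒ 11.
Leveled (Task 2@1, Task 6@4, Task 3@5, Task 4@4, Task 5@8, Task 1@6): d1:4  d2:4  d3:4  d4:6  d5:6  d6:6  d7:6  d8:7  d9:5  d10:5  d11:5 ⇒ 7.
Reduction 11 − 7 = 4.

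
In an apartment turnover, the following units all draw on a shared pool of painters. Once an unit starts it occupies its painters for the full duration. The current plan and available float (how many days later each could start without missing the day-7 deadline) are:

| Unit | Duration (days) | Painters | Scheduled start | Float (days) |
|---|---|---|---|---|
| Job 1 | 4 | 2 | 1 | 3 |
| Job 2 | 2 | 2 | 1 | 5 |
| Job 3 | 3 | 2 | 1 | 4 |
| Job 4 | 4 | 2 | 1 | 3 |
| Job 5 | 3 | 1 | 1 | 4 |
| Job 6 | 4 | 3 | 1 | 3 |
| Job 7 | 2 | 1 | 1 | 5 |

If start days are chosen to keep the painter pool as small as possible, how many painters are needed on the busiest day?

Early-start (Job 1@1, Job 2@1, Job 3@1, Job 4@1, Job 5@1, Job 6@1, Job 7@1) gives peak 13: d1:13  d2:13  d3:10  d4:7  d5:0  d6:0  d7:0.
Shift Job 4→3, Job 6→4, Job 7→5.
Schedule Job 1@1, Job 2@1, Job 3@1, Job 4@3, Job 5@1, Job 6@4, Job 7@5: d1:7  d2:7  d3:7  d4:7  d5:6  d6:6  d7:3 — peak 7.
Total painter-days = 43 over 7 days ⇒ peak ≥ ⌈43/7⌉ = 7, so 7 is optimal.

7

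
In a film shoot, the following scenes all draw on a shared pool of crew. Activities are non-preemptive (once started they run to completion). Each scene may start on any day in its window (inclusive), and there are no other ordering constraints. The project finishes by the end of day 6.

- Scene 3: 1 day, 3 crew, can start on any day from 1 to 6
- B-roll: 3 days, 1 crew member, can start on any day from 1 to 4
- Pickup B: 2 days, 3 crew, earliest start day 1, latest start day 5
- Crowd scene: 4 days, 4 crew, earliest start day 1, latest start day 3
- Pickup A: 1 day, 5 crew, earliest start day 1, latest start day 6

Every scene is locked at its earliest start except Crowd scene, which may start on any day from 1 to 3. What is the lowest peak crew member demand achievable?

Crowd scene@1: d1:16  d2:8  d3:5  d4:4  d5:0  d6:0 → peak 16
Crowd scene@2: d1:12  d2:8  d3:5  d4:4  d5:4  d6:0 → peak 12
Crowd scene@3: d1:12  d2:4  d3:5  d4:4  d5:4  d6:4 → peak 12
Best is Crowd scene@2, peak 12.

12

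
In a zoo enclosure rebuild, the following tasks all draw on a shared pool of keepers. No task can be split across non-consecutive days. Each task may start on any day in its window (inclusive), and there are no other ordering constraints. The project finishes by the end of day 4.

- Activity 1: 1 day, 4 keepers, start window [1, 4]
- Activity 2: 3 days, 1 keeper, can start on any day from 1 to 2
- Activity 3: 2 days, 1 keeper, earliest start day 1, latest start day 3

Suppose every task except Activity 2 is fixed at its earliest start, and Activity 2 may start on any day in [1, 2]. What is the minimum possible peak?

Activity 2@1: d1:6  d2:2  d3:1  d4:0 → peak 6
Activity 2@2: d1:5  d2:2  d3:1  d4:1 → peak 5
Best is Activity 2@2, peak 5.

5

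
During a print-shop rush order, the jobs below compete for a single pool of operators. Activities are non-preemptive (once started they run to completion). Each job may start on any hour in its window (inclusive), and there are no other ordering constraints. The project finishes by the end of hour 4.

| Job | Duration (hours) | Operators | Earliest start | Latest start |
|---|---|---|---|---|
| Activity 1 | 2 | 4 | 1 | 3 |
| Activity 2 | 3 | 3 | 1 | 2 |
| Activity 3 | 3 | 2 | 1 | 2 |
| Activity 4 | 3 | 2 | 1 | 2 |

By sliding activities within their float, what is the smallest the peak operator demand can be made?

11

Schedule Activity 1@1, Activity 2@1, Activity 3@1, Activity 4@1: h1:11  h2:11  h3:7  h4:0 — peak 11.
No arrangement of the 24 feasible schedules does better.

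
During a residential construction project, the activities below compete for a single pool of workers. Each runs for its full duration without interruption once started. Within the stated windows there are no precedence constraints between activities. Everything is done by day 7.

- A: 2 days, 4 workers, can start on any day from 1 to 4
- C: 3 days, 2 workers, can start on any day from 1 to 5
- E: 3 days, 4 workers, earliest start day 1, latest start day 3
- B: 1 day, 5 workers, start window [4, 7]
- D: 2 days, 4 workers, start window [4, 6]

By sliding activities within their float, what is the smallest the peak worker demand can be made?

8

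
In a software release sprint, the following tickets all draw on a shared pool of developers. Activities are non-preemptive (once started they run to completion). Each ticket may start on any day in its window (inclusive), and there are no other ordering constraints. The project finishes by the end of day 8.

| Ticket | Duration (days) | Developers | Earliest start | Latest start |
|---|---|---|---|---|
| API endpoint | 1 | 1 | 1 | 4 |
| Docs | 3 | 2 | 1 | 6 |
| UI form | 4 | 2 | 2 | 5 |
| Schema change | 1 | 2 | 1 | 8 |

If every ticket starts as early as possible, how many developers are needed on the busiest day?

Early-start schedule: API endpoint@1, Docs@1, UI form@2, Schema change@1.
Load per day: day 1: 5, day 2: 4, day 3: 4, day 4: 2, day 5: 2, day 6: 0, day 7: 0, day 8: 0.
Peak is 5.

5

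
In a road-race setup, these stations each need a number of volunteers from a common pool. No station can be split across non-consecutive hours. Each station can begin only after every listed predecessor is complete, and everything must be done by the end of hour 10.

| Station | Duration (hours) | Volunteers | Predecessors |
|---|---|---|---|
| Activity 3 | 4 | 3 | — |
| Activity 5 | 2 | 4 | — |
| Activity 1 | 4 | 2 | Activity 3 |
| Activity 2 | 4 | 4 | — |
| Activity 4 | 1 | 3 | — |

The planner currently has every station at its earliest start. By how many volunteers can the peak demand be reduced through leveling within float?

Early-start peak: h1:14  h2:11  h3:7  h4:7  h5:2  h6:2  h7:2  h8:2  h9:0  h10:0 ⇒ 14.
Leveled (Activity 3@1, Activity 5@5, Activity 1@5, Activity 2@7, Activity 4@1): h1:6  h2:3  h3:3  h4:3  h5:6  h6:6  h7:6  h8:6  h9:4  h10:4 ⇒ 6.
Reduction 14 − 6 = 8.

8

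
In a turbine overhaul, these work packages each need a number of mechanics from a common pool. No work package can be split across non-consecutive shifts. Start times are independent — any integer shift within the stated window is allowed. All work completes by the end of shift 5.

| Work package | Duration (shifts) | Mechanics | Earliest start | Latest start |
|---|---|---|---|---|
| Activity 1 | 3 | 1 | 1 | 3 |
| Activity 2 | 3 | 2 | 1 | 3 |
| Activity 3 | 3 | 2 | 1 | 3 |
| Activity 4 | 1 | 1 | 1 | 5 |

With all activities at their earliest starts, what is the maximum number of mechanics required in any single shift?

6

Early-start schedule: Activity 1@1, Activity 2@1, Activity 3@1, Activity 4@1.
Load per shift: shift 1: 6, shift 2: 5, shift 3: 5, shift 4: 0, shift 5: 0.
Peak is 6.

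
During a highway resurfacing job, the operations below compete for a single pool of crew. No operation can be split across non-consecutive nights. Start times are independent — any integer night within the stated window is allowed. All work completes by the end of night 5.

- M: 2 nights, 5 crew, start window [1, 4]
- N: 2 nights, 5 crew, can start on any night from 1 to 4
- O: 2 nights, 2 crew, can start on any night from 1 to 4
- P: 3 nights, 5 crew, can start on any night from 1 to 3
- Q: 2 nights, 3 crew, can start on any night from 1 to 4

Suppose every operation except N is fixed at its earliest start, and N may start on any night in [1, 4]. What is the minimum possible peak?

15

N@1: n1:20  n2:20  n3:5  n4:0  n5:0 → peak 20
N@2: n1:15  n2:20  n3:10  n4:0  n5:0 → peak 20
N@3: n1:15  n2:15  n3:10  n4:5  n5:0 → peak 15
N@4: n1:15  n2:15  n3:5  n4:5  n5:5 → peak 15
Best is N@3, peak 15.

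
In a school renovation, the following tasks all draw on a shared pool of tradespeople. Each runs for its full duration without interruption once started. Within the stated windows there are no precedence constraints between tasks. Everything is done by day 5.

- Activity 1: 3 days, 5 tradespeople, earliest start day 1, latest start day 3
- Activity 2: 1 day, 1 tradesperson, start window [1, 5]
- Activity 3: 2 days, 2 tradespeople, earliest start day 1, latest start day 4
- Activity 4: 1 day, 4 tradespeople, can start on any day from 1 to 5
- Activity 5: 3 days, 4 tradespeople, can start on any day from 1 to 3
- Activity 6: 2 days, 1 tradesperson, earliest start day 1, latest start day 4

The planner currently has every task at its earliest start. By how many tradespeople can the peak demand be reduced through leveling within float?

8

Early-start peak: d1:17  d2:12  d3:9  d4:0  d5:0 ⇒ 17.
Leveled (Activity 1@1, Activity 2@1, Activity 3@1, Activity 4@4, Activity 5@3, Activity 6@1): d1:9  d2:8  d3:9  d4:8  d5:4 ⇒ 9.
Reduction 17 − 9 = 8.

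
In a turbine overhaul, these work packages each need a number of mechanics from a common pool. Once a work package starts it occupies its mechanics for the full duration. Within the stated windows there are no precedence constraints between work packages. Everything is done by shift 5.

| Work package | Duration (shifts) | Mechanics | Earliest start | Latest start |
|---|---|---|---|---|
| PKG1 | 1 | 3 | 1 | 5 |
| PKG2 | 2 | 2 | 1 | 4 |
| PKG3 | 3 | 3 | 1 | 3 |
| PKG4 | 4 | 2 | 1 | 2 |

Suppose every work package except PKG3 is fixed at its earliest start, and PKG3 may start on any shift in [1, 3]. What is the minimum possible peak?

PKG3@1: s1:10  s2:7  s3:5  s4:2  s5:0 → peak 10
PKG3@2: s1:7  s2:7  s3:5  s4:5  s5:0 → peak 7
PKG3@3: s1:7  s2:4  s3:5  s4:5  s5:3 → peak 7
Best is PKG3@2, peak 7.

7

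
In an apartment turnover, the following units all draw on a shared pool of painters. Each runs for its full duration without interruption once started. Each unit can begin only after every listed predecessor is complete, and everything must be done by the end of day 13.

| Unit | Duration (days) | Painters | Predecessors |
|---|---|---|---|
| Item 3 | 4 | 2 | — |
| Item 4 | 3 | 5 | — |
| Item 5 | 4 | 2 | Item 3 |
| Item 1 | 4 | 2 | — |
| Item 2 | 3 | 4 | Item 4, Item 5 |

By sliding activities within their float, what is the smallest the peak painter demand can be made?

7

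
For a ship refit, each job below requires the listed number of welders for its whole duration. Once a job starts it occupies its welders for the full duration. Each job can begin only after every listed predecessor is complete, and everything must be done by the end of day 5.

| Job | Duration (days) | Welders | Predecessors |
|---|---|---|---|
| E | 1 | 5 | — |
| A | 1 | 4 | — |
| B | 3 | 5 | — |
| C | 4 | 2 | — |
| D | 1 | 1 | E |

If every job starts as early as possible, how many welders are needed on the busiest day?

16

Early-start schedule: E@1, A@1, B@1, C@1, D@2.
Load per day: day 1: 16, day 2: 8, day 3: 7, day 4: 2, day 5: 0.
Peak is 16.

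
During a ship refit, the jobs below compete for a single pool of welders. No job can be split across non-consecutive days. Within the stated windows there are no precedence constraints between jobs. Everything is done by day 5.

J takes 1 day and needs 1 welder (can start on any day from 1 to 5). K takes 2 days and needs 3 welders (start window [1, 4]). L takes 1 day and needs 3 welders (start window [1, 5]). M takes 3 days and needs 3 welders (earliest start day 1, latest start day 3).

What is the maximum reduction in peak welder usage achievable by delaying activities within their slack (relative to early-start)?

4

Early-start peak: d1:10  d2:6  d3:3  d4:0  d5:0 ⇒ 10.
Leveled (J@1, K@1, L@2, M@3): d1:4  d2:6  d3:3  d4:3  d5:3 ⇒ 6.
Reduction 10 − 6 = 4.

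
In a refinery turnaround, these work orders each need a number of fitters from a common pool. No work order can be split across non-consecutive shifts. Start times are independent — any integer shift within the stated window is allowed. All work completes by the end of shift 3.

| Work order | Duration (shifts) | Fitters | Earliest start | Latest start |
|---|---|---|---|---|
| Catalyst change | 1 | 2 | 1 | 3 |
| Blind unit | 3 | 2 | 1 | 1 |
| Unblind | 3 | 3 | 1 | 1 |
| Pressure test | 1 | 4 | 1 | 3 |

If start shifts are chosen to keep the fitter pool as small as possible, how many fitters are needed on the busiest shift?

9

Early-start (Catalyst change@1, Blind unit@1, Unblind@1, Pressure test@1) gives peak 11: s1:11  s2:5  s3:5.
Shift Pressure test→2.
Schedule Catalyst change@1, Blind unit@1, Unblind@1, Pressure test@2: s1:7  s2:9  s3:5 — peak 9.
No arrangement of the 9 feasible schedules does better.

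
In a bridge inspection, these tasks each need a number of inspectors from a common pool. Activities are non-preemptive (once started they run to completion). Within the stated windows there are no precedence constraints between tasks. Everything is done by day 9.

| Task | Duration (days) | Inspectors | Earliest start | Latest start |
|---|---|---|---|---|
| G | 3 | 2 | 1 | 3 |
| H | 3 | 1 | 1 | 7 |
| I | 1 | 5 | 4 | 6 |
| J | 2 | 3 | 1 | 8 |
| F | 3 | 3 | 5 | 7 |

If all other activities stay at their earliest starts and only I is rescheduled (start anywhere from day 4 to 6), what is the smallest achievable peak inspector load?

6

I@4: d1:6  d2:6  d3:3  d4:5  d5:3  d6:3  d7:3  d8:0  d9:0 → peak 6
I@5: d1:6  d2:6  d3:3  d4:0  d5:8  d6:3  d7:3  d8:0  d9:0 → peak 8
I@6: d1:6  d2:6  d3:3  d4:0  d5:3  d6:8  d7:3  d8:0  d9:0 → peak 8
Best is I@4, peak 6.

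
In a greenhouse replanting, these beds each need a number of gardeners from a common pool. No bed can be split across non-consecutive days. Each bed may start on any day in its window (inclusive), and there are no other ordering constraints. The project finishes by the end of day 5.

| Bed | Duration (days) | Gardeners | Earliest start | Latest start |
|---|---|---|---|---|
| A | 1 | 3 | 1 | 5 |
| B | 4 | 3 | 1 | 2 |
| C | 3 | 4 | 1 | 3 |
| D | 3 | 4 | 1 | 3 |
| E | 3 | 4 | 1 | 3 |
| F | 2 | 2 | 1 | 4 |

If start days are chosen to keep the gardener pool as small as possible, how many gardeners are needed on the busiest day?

15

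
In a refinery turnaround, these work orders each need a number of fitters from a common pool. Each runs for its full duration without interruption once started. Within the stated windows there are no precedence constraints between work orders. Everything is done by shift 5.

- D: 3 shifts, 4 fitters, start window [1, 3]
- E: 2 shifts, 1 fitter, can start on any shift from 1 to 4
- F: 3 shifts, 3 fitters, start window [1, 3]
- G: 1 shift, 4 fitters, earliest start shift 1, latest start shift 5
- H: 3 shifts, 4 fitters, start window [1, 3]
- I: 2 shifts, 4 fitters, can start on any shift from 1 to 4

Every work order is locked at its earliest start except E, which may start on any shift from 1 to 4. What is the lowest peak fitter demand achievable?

19

E@1: s1:20  s2:16  s3:11  s4:0  s5:0 → peak 20
E@2: s1:19  s2:16  s3:12  s4:0  s5:0 → peak 19
E@3: s1:19  s2:15  s3:12  s4:1  s5:0 → peak 19
E@4: s1:19  s2:15  s3:11  s4:1  s5:1 → peak 19
Best is E@2, peak 19.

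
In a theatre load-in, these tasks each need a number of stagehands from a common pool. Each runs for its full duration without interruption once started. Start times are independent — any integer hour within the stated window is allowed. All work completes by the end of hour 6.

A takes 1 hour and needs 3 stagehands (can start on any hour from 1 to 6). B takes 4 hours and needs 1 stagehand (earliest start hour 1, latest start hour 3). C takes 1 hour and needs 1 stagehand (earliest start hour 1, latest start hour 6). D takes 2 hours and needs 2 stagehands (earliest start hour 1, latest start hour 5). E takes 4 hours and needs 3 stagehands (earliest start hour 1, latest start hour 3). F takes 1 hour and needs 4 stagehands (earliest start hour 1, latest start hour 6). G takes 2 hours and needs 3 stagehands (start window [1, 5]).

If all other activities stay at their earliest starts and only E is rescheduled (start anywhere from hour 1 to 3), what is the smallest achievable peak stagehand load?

E@1: h1:17  h2:9  h3:4  h4:4  h5:0  h6:0 → peak 17
E@2: h1:14  h2:9  h3:4  h4:4  h5:3  h6:0 → peak 14
E@3: h1:14  h2:6  h3:4  h4:4  h5:3  h6:3 → peak 14
Best is E@2, peak 14.

14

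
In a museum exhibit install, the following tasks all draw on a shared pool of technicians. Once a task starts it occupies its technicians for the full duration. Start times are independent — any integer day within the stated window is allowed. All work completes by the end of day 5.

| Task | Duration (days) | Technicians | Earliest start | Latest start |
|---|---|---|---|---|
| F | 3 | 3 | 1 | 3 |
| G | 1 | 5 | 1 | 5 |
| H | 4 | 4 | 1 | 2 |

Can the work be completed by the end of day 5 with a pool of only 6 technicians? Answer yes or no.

The minimum achievable peak is 7; 6 < 7, so no feasible schedule stays within the cap.

no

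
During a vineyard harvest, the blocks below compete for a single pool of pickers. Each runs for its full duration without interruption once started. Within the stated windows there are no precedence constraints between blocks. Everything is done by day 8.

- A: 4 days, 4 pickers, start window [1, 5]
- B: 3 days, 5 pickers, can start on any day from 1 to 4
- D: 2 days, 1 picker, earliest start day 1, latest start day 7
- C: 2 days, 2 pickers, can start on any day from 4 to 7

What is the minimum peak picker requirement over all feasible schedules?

6

Early-start (A@1, B@1, D@1, C@4) gives peak 10: d1:10  d2:10  d3:9  d4:6  d5:2  d6:0  d7:0  d8:0.
Shift A→4.
Schedule A@4, B@1, D@1, C@4: d1:6  d2:6  d3:5  d4:6  d5:6  d6:4  d7:4  d8:0 — peak 6.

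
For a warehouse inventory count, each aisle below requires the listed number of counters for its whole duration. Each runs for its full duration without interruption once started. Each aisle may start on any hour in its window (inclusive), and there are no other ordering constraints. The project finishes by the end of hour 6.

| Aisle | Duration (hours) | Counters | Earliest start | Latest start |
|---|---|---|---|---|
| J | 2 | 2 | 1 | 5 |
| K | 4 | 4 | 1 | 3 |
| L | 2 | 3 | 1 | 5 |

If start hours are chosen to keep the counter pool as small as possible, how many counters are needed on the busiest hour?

5

Early-start (J@1, K@1, L@1) gives peak 9: h1:9  h2:9  h3:4  h4:4  h5:0  h6:0.
Shift K→3.
Schedule J@1, K@3, L@1: h1:5  h2:5  h3:4  h4:4  h5:4  h6:4 — peak 5.
Total counter-hours = 26 over 6 hours ⇒ peak ≥ ⌈26/6⌉ = 5, so 5 is optimal.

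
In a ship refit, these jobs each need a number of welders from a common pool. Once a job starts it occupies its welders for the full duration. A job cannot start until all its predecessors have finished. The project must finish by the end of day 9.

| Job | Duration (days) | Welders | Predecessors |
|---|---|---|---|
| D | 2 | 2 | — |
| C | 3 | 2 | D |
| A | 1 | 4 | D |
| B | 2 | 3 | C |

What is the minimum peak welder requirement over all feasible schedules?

Early-start (D@1, C@3, A@3, B@6) gives peak 6: d1:2  d2:2  d3:6  d4:2  d5:2  d6:3  d7:3  d8:0  d9:0.
Shift A→6, B→7.
Schedule D@1, C@3, A@6, B@7: d1:2  d2:2  d3:2  d4:2  d5:2  d6:4  d7:3  d8:3  d9:0 — peak 4.

4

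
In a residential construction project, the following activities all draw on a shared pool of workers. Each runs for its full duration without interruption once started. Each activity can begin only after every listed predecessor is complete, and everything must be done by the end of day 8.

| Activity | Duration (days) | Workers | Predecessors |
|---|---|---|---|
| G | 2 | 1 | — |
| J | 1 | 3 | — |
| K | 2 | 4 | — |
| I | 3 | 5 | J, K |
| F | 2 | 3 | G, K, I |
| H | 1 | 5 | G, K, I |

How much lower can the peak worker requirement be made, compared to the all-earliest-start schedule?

Early-start peak: d1:8  d2:5  d3:5  d4:5  d5:5  d6:8  d7:3  d8:0 ⇒ 8.
Leveled (G@2, J@1, K@1, I@3, F@6, H@8): d1:7  d2:5  d3:6  d4:5  d5:5  d6:3  d7:3  d8:5 ⇒ 7.
Reduction 8 − 7 = 1.

1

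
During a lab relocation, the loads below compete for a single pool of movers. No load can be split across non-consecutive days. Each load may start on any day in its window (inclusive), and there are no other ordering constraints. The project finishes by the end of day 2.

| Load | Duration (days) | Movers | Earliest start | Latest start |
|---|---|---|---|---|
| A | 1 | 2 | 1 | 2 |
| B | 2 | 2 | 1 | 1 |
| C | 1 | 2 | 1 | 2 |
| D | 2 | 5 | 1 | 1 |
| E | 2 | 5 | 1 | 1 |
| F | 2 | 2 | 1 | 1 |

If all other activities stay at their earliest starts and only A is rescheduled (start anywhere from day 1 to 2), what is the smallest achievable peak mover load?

A@1: d1:18  d2:14 → peak 18
A@2: d1:16  d2:16 → peak 16
Best is A@2, peak 16.

16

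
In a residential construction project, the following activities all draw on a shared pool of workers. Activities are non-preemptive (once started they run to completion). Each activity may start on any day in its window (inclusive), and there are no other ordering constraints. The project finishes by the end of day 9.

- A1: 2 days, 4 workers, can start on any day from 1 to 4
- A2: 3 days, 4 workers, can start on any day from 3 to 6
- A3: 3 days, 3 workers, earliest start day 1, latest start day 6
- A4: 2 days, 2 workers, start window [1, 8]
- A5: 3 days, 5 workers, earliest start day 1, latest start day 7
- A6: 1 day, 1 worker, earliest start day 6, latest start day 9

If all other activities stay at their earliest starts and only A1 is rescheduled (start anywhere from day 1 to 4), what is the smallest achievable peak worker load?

12

A1@1: d1:14  d2:14  d3:12  d4:4  d5:4  d6:1  d7:0  d8:0  d9:0 → peak 14
A1@2: d1:10  d2:14  d3:16  d4:4  d5:4  d6:1  d7:0  d8:0  d9:0 → peak 16
A1@3: d1:10  d2:10  d3:16  d4:8  d5:4  d6:1  d7:0  d8:0  d9:0 → peak 16
A1@4: d1:10  d2:10  d3:12  d4:8  d5:8  d6:1  d7:0  d8:0  d9:0 → peak 12
Best is A1@4, peak 12.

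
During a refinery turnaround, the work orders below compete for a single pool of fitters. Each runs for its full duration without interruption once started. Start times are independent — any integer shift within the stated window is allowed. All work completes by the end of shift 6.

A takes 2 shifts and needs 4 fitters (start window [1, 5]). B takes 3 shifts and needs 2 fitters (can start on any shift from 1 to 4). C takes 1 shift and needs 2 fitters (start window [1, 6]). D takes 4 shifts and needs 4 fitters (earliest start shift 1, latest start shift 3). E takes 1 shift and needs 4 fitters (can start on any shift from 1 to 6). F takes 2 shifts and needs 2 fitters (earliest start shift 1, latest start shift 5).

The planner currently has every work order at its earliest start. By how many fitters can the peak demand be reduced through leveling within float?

Early-start peak: s1:18  s2:12  s3:6  s4:4  s5:0  s6:0 ⇒ 18.
Leveled (A@1, B@1, C@1, D@3, E@4, F@2): s1:8  s2:8  s3:8  s4:8  s5:4  s6:4 ⇒ 8.
Reduction 18 − 8 = 10.

10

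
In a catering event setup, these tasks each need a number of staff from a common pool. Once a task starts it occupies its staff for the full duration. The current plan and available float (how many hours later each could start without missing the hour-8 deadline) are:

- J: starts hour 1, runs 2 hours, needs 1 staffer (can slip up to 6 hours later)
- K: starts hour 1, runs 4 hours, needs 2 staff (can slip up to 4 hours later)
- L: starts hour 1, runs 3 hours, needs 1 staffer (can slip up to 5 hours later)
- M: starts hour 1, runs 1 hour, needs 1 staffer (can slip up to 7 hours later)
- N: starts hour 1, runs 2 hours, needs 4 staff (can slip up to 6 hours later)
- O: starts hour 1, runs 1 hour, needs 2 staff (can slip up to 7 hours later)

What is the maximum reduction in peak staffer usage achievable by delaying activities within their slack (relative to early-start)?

7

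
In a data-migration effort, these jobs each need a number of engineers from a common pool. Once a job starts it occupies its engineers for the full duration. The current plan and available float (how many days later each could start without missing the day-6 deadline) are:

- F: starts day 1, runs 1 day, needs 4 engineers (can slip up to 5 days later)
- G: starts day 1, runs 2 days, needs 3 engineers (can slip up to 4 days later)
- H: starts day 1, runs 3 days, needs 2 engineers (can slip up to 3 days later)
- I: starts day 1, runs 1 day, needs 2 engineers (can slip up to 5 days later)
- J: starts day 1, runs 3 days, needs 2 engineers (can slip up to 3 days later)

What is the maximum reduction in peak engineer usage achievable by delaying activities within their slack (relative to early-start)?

Early-start peak: d1:13  d2:7  d3:4  d4:0  d5:0  d6:0 ⇒ 13.
Leveled (F@1, G@2, H@2, I@5, J@4): d1:4  d2:5  d3:5  d4:4  d5:4  d6:2 ⇒ 5.
Reduction 13 − 5 = 8.

8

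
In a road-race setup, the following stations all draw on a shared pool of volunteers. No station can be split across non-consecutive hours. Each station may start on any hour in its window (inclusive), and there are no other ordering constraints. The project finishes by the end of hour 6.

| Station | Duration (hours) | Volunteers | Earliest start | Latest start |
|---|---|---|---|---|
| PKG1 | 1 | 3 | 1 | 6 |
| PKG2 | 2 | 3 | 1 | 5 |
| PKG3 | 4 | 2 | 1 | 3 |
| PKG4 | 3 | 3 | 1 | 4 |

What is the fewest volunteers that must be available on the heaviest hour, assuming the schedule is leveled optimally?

5

Early-start (PKG1@1, PKG2@1, PKG3@1, PKG4@1) gives peak 11: h1:11  h2:8  h3:5  h4:2  h5:0  h6:0.
Shift PKG2→2, PKG4→4.
Schedule PKG1@1, PKG2@2, PKG3@1, PKG4@4: h1:5  h2:5  h3:5  h4:5  h5:3  h6:3 — peak 5.
Total volunteer-hours = 26 over 6 hours ⇒ peak ≥ ⌈26/6⌉ = 5, so 5 is optimal.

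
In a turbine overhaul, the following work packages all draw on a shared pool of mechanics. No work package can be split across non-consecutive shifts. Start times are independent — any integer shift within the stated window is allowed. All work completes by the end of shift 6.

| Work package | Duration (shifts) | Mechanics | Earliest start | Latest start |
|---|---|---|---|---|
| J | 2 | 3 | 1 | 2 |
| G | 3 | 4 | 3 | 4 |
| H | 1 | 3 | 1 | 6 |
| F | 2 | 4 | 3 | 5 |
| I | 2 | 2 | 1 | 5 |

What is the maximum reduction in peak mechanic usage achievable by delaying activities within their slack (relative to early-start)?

0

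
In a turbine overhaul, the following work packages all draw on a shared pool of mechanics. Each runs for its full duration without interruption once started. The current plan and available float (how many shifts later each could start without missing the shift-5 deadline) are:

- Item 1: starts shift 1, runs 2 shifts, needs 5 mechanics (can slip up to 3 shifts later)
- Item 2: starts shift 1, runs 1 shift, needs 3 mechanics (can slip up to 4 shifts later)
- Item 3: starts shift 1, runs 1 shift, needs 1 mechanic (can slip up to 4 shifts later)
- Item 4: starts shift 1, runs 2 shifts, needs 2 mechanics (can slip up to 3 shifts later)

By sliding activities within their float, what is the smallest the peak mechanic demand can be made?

Early-start (Item 1@1, Item 2@1, Item 3@1, Item 4@1) gives peak 11: s1:11  s2:7  s3:0  s4:0  s5:0.
Shift Item 2→3, Item 3→3, Item 4→4.
Schedule Item 1@1, Item 2@3, Item 3@3, Item 4@4: s1:5  s2:5  s3:4  s4:2  s5:2 — peak 5.

5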